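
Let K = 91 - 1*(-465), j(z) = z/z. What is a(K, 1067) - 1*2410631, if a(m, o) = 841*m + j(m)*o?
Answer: -1941968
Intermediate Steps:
j(z) = 1
K = 556 (K = 91 + 465 = 556)
a(m, o) = o + 841*m (a(m, o) = 841*m + 1*o = 841*m + o = o + 841*m)
a(K, 1067) - 1*2410631 = (1067 + 841*556) - 1*2410631 = (1067 + 467596) - 2410631 = 468663 - 2410631 = -1941968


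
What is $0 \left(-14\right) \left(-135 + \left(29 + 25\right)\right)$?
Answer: $0$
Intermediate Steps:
$0 \left(-14\right) \left(-135 + \left(29 + 25\right)\right) = 0 \left(-135 + 54\right) = 0 \left(-81\right) = 0$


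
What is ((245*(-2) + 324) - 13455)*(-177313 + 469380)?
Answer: -3978244607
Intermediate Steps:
((245*(-2) + 324) - 13455)*(-177313 + 469380) = ((-490 + 324) - 13455)*292067 = (-166 - 13455)*292067 = -13621*292067 = -3978244607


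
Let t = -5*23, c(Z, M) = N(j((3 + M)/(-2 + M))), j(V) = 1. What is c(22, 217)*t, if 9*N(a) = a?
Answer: -115/9 ≈ -12.778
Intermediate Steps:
N(a) = a/9
c(Z, M) = ⅑ (c(Z, M) = (⅑)*1 = ⅑)
t = -115
c(22, 217)*t = (⅑)*(-115) = -115/9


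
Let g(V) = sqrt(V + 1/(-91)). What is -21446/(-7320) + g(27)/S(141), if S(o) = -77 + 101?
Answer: 10723/3660 + sqrt(55874)/1092 ≈ 3.1462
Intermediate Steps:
S(o) = 24
g(V) = sqrt(-1/91 + V) (g(V) = sqrt(V - 1/91) = sqrt(-1/91 + V))
-21446/(-7320) + g(27)/S(141) = -21446/(-7320) + (sqrt(-91 + 8281*27)/91)/24 = -21446*(-1/7320) + (sqrt(-91 + 223587)/91)*(1/24) = 10723/3660 + (sqrt(223496)/91)*(1/24) = 10723/3660 + ((2*sqrt(55874))/91)*(1/24) = 10723/3660 + (2*sqrt(55874)/91)*(1/24) = 10723/3660 + sqrt(55874)/1092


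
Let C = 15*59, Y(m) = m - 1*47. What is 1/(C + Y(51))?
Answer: 1/889 ≈ 0.0011249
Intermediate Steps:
Y(m) = -47 + m (Y(m) = m - 47 = -47 + m)
C = 885
1/(C + Y(51)) = 1/(885 + (-47 + 51)) = 1/(885 + 4) = 1/889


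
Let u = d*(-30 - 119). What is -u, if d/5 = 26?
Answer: 19370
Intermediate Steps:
d = 130 (d = 5*26 = 130)
u = -19370 (u = 130*(-30 - 119) = 130*(-149) = -19370)
-u = -1*(-19370) = 19370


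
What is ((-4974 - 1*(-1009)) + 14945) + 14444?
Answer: 25424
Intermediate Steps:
((-4974 - 1*(-1009)) + 14945) + 14444 = ((-4974 + 1009) + 14945) + 14444 = (-3965 + 14945) + 14444 = 10980 + 14444 = 25424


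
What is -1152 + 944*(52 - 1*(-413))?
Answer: 437808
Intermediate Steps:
-1152 + 944*(52 - 1*(-413)) = -1152 + 944*(52 + 413) = -1152 + 944*465 = -1152 + 438960 = 437808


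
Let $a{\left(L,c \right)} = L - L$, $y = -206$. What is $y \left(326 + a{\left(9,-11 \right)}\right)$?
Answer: $-67156$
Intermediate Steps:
$a{\left(L,c \right)} = 0$
$y \left(326 + a{\left(9,-11 \right)}\right) = - 206 \left(326 + 0\right) = \left(-206\right) 326 = -67156$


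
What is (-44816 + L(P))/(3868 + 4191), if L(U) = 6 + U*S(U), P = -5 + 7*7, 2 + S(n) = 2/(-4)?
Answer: -44920/8059 ≈ -5.5739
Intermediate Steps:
S(n) = -5/2 (S(n) = -2 + 2/(-4) = -2 + 2*(-1/4) = -2 - 1/2 = -5/2)
P = 44 (P = -5 + 49 = 44)
L(U) = 6 - 5*U/2 (L(U) = 6 + U*(-5/2) = 6 - 5*U/2)
(-44816 + L(P))/(3868 + 4191) = (-44816 + (6 - 5/2*44))/(3868 + 4191) = (-44816 + (6 - 110))/8059 = (-44816 - 104)*(1/8059) = -44920*1/8059 = -44920/8059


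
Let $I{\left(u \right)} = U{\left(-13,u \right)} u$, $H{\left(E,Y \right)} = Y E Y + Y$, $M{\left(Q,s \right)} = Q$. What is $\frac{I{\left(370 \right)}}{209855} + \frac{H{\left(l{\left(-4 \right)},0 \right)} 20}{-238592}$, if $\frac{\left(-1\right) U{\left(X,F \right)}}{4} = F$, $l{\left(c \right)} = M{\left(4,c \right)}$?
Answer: $- \frac{109520}{41971} \approx -2.6094$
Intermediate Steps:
$l{\left(c \right)} = 4$
$U{\left(X,F \right)} = - 4 F$
$H{\left(E,Y \right)} = Y + E Y^{2}$ ($H{\left(E,Y \right)} = E Y Y + Y = E Y^{2} + Y = Y + E Y^{2}$)
$I{\left(u \right)} = - 4 u^{2}$ ($I{\left(u \right)} = - 4 u u = - 4 u^{2}$)
$\frac{I{\left(370 \right)}}{209855} + \frac{H{\left(l{\left(-4 \right)},0 \right)} 20}{-238592} = \frac{\left(-4\right) 370^{2}}{209855} + \frac{0 \left(1 + 4 \cdot 0\right) 20}{-238592} = \left(-4\right) 136900 \cdot \frac{1}{209855} + 0 \left(1 + 0\right) 20 \left(- \frac{1}{238592}\right) = \left(-547600\right) \frac{1}{209855} + 0 \cdot 1 \cdot 20 \left(- \frac{1}{238592}\right) = - \frac{109520}{41971} + 0 \cdot 20 \left(- \frac{1}{238592}\right) = - \frac{109520}{41971} + 0 \left(- \frac{1}{238592}\right) = - \frac{109520}{41971} + 0 = - \frac{109520}{41971}$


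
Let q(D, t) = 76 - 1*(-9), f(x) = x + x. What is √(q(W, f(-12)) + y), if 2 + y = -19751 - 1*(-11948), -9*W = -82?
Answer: 2*I*√1930 ≈ 87.864*I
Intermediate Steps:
W = 82/9 (W = -⅑*(-82) = 82/9 ≈ 9.1111)
f(x) = 2*x
q(D, t) = 85 (q(D, t) = 76 + 9 = 85)
y = -7805 (y = -2 + (-19751 - 1*(-11948)) = -2 + (-19751 + 11948) = -2 - 7803 = -7805)
√(q(W, f(-12)) + y) = √(85 - 7805) = √(-7720) = 2*I*√1930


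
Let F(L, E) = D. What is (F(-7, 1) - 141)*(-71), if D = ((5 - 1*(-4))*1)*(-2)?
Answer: 11289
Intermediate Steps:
D = -18 (D = ((5 + 4)*1)*(-2) = (9*1)*(-2) = 9*(-2) = -18)
F(L, E) = -18
(F(-7, 1) - 141)*(-71) = (-18 - 141)*(-71) = -159*(-71) = 11289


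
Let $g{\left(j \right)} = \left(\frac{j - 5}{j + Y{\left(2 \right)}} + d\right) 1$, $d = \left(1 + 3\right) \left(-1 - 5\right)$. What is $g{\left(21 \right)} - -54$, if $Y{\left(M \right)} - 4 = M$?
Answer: $\frac{826}{27} \approx 30.593$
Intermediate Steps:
$Y{\left(M \right)} = 4 + M$
$d = -24$ ($d = 4 \left(-6\right) = -24$)
$g{\left(j \right)} = -24 + \frac{-5 + j}{6 + j}$ ($g{\left(j \right)} = \left(\frac{j - 5}{j + \left(4 + 2\right)} - 24\right) 1 = \left(\frac{-5 + j}{j + 6} - 24\right) 1 = \left(\frac{-5 + j}{6 + j} - 24\right) 1 = \left(-24 + \frac{-5 + j}{6 + j}\right) 1 = -24 + \frac{-5 + j}{6 + j}$)
$g{\left(21 \right)} - -54 = \frac{-149 - 483}{6 + 21} - -54 = \frac{-149 - 483}{27} + 54 = \frac{1}{27} \left(-632\right) + 54 = - \frac{632}{27} + 54 = \frac{826}{27}$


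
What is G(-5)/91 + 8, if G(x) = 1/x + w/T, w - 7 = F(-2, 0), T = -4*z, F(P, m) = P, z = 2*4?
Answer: 116423/14560 ≈ 7.9961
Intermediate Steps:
z = 8
T = -32 (T = -4*8 = -32)
w = 5 (w = 7 - 2 = 5)
G(x) = -5/32 + 1/x (G(x) = 1/x + 5/(-32) = 1/x + 5*(-1/32) = 1/x - 5/32 = -5/32 + 1/x)
G(-5)/91 + 8 = (-5/32 + 1/(-5))/91 + 8 = (-5/32 - ⅕)*(1/91) + 8 = -57/160*1/91 + 8 = -57/14560 + 8 = 116423/14560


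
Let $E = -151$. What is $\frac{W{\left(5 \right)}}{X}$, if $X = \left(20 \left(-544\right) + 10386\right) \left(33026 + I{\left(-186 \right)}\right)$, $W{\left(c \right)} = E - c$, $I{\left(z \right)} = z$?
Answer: $\frac{3}{311980} \approx 9.616 \cdot 10^{-6}$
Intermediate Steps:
$W{\left(c \right)} = -151 - c$
$X = -16222960$ ($X = \left(20 \left(-544\right) + 10386\right) \left(33026 - 186\right) = \left(-10880 + 10386\right) 32840 = \left(-494\right) 32840 = -16222960$)
$\frac{W{\left(5 \right)}}{X} = \frac{-151 - 5}{-16222960} = \left(-151 - 5\right) \left(- \frac{1}{16222960}\right) = \left(-156\right) \left(- \frac{1}{16222960}\right) = \frac{3}{311980}$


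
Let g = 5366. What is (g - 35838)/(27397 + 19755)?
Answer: -3809/5894 ≈ -0.64625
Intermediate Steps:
(g - 35838)/(27397 + 19755) = (5366 - 35838)/(27397 + 19755) = -30472/47152 = -30472*1/47152 = -3809/5894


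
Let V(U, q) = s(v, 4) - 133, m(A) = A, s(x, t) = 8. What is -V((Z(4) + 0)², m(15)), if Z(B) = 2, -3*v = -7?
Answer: 125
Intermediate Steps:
v = 7/3 (v = -⅓*(-7) = 7/3 ≈ 2.3333)
V(U, q) = -125 (V(U, q) = 8 - 133 = -125)
-V((Z(4) + 0)², m(15)) = -1*(-125) = 125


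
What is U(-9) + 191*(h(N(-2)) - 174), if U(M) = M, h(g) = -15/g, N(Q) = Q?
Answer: -63621/2 ≈ -31811.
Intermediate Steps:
U(-9) + 191*(h(N(-2)) - 174) = -9 + 191*(-15/(-2) - 174) = -9 + 191*(-15*(-1/2) - 174) = -9 + 191*(15/2 - 174) = -9 + 191*(-333/2) = -9 - 63603/2 = -63621/2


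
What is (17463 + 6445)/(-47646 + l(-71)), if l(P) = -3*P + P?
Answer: -5977/11876 ≈ -0.50328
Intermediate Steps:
l(P) = -2*P
(17463 + 6445)/(-47646 + l(-71)) = (17463 + 6445)/(-47646 - 2*(-71)) = 23908/(-47646 + 142) = 23908/(-47504) = 23908*(-1/47504) = -5977/11876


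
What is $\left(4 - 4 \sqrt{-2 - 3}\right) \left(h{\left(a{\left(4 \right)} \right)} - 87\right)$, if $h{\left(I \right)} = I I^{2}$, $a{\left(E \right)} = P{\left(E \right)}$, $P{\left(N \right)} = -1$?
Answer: $-352 + 352 i \sqrt{5} \approx -352.0 + 787.1 i$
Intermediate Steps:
$a{\left(E \right)} = -1$
$h{\left(I \right)} = I^{3}$
$\left(4 - 4 \sqrt{-2 - 3}\right) \left(h{\left(a{\left(4 \right)} \right)} - 87\right) = \left(4 - 4 \sqrt{-2 - 3}\right) \left(\left(-1\right)^{3} - 87\right) = \left(4 - 4 \sqrt{-5}\right) \left(-1 - 87\right) = \left(4 - 4 i \sqrt{5}\right) \left(-88\right) = -352 + 352 i \sqrt{5}$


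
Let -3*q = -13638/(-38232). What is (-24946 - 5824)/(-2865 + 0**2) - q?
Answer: 39647431/3651156 ≈ 10.859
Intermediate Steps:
q = -2273/19116 (q = -(-4546)/(-38232) = -(-4546)*(-1)/38232 = -1/3*2273/6372 = -2273/19116 ≈ -0.11891)
(-24946 - 5824)/(-2865 + 0**2) - q = (-24946 - 5824)/(-2865 + 0**2) - 1*(-2273/19116) = -30770/(-2865 + 0) + 2273/19116 = -30770/(-2865) + 2273/19116 = -30770*(-1/2865) + 2273/19116 = 6154/573 + 2273/19116 = 39647431/3651156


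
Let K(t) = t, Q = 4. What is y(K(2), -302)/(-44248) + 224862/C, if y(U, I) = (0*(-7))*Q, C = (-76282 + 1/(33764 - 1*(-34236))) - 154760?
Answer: -15290616000/15710855999 ≈ -0.97325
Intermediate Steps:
C = -15710855999/68000 (C = (-76282 + 1/(33764 + 34236)) - 154760 = (-76282 + 1/68000) - 154760 = -5187175999/68000 - 154760 = -15710855999/68000 ≈ -2.3104e+5)
y(U, I) = 0 (y(U, I) = (0*(-7))*4 = 0*4 = 0)
y(K(2), -302)/(-44248) + 224862/C = 0/(-44248) + 224862/(-15710855999/68000) = 0*(-1/44248) + 224862*(-68000/15710855999) = 0 - 15290616000/15710855999 = -15290616000/15710855999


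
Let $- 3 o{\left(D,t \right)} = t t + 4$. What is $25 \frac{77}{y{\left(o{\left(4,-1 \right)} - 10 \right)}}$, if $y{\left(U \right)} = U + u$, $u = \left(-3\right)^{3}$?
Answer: $- \frac{5775}{116} \approx -49.784$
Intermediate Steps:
$o{\left(D,t \right)} = - \frac{4}{3} - \frac{t^{2}}{3}$ ($o{\left(D,t \right)} = - \frac{t t + 4}{3} = - \frac{t^{2} + 4}{3} = - \frac{4 + t^{2}}{3} = - \frac{4}{3} - \frac{t^{2}}{3}$)
$u = -27$
$y{\left(U \right)} = -27 + U$ ($y{\left(U \right)} = U - 27 = -27 + U$)
$25 \frac{77}{y{\left(o{\left(4,-1 \right)} - 10 \right)}} = 25 \frac{77}{-27 - \left(\frac{34}{3} + \frac{1}{3}\right)} = 25 \frac{77}{-27 - \frac{35}{3}} = 25 \frac{77}{- \frac{116}{3}} = 25 \cdot 77 \left(- \frac{3}{116}\right) = 25 \left(- \frac{231}{116}\right) = - \frac{5775}{116}$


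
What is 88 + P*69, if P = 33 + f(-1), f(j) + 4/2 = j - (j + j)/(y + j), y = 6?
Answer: 10928/5 ≈ 2185.6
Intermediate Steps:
f(j) = -2 + j - 2*j/(6 + j) (f(j) = -2 + (j - (j + j)/(6 + j)) = -2 + (j - 2*j/(6 + j)) = -2 + j - 2*j/(6 + j))
P = 152/5 (P = 33 + (-12 + (-1)**2 + 2*(-1))/(6 - 1) = 33 + (-12 + 1 - 2)/5 = 33 + (1/5)*(-13) = 33 - 13/5 = 152/5 ≈ 30.400)
88 + P*69 = 88 + (152/5)*69 = 88 + 10488/5 = 10928/5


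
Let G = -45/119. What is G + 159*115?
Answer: 2175870/119 ≈ 18285.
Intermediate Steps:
G = -45/119 (G = -45*1/119 = -45/119 ≈ -0.37815)
G + 159*115 = -45/119 + 159*115 = -45/119 + 18285 = 2175870/119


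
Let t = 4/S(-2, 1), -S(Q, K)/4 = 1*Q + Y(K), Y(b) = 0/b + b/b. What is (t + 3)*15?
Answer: 60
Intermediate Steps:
Y(b) = 1 (Y(b) = 0 + 1 = 1)
S(Q, K) = -4 - 4*Q (S(Q, K) = -4*(1*Q + 1) = -4*(Q + 1) = -4*(1 + Q) = -4 - 4*Q)
t = 1 (t = 4/(-4 - 4*(-2)) = 4/(-4 + 8) = 4/4 = 4*(¼) = 1)
(t + 3)*15 = (1 + 3)*15 = 4*15 = 60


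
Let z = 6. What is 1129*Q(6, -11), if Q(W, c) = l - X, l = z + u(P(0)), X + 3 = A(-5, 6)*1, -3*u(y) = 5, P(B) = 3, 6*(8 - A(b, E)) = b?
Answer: -3387/2 ≈ -1693.5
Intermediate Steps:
A(b, E) = 8 - b/6
u(y) = -5/3 (u(y) = -1/3*5 = -5/3)
X = 35/6 (X = -3 + (8 - 1/6*(-5))*1 = -3 + (8 + 5/6)*1 = -3 + (53/6)*1 = -3 + 53/6 = 35/6 ≈ 5.8333)
l = 13/3 (l = 6 - 5/3 = 13/3 ≈ 4.3333)
Q(W, c) = -3/2 (Q(W, c) = 13/3 - 1*35/6 = 13/3 - 35/6 = -3/2)
1129*Q(6, -11) = 1129*(-3/2) = -3387/2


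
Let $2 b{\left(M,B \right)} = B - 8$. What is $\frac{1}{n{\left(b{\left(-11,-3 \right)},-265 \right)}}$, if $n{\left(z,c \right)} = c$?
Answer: $- \frac{1}{265} \approx -0.0037736$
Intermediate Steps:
$b{\left(M,B \right)} = -4 + \frac{B}{2}$ ($b{\left(M,B \right)} = \frac{B - 8}{2} = \frac{-8 + B}{2} = -4 + \frac{B}{2}$)
$\frac{1}{n{\left(b{\left(-11,-3 \right)},-265 \right)}} = \frac{1}{-265} = - \frac{1}{265}$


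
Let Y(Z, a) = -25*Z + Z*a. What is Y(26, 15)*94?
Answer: -24440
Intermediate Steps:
Y(26, 15)*94 = (26*(-25 + 15))*94 = (26*(-10))*94 = -260*94 = -24440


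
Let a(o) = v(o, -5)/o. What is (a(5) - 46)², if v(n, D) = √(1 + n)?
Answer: (230 - √6)²/25 ≈ 2071.2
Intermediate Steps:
a(o) = √(1 + o)/o
(a(5) - 46)² = (√(1 + 5)/5 - 46)² = (√6/5 - 46)² = (-46 + √6/5)²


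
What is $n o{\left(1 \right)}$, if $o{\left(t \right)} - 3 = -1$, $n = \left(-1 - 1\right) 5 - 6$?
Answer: $-32$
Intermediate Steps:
$n = -16$ ($n = \left(-2\right) 5 - 6 = -10 - 6 = -16$)
$o{\left(t \right)} = 2$ ($o{\left(t \right)} = 3 - 1 = 2$)
$n o{\left(1 \right)} = \left(-16\right) 2 = -32$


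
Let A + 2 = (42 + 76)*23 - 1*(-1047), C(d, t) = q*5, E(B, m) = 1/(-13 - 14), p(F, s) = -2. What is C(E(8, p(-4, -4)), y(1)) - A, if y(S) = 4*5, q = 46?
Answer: -3529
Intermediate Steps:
E(B, m) = -1/27 (E(B, m) = 1/(-27) = -1/27)
y(S) = 20
C(d, t) = 230 (C(d, t) = 46*5 = 230)
A = 3759 (A = -2 + ((42 + 76)*23 - 1*(-1047)) = -2 + (118*23 + 1047) = -2 + (2714 + 1047) = -2 + 3761 = 3759)
C(E(8, p(-4, -4)), y(1)) - A = 230 - 1*3759 = 230 - 3759 = -3529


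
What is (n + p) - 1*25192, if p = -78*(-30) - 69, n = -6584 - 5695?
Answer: -35200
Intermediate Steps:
n = -12279
p = 2271 (p = 2340 - 69 = 2271)
(n + p) - 1*25192 = (-12279 + 2271) - 1*25192 = -10008 - 25192 = -35200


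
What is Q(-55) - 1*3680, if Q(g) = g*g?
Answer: -655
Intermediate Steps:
Q(g) = g**2
Q(-55) - 1*3680 = (-55)**2 - 1*3680 = 3025 - 3680 = -655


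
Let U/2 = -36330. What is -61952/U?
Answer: 15488/18165 ≈ 0.85263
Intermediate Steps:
U = -72660 (U = 2*(-36330) = -72660)
-61952/U = -61952/(-72660) = -61952*(-1/72660) = 15488/18165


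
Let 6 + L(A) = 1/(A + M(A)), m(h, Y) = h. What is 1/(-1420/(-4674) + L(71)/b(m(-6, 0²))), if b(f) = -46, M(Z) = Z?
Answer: 663708/288109 ≈ 2.3037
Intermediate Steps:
L(A) = -6 + 1/(2*A) (L(A) = -6 + 1/(A + A) = -6 + 1/(2*A))
1/(-1420/(-4674) + L(71)/b(m(-6, 0²))) = 1/(-1420/(-4674) + (-6 + (½)/71)/(-46)) = 1/(-1420*(-1/4674) + (-6 + (½)*(1/71))*(-1/46)) = 1/(710/2337 + (-6 + 1/142)*(-1/46)) = 1/(710/2337 - 851/142*(-1/46)) = 1/(710/2337 + 37/284) = 1/(288109/663708) = 663708/288109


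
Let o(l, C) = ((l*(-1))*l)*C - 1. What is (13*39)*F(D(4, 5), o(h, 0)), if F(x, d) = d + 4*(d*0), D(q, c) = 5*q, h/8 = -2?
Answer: -507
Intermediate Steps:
h = -16 (h = 8*(-2) = -16)
o(l, C) = -1 - C*l² (o(l, C) = ((-l)*l)*C - 1 = (-l²)*C - 1 = -C*l² - 1 = -1 - C*l²)
F(x, d) = d (F(x, d) = d + 4*0 = d + 0 = d)
(13*39)*F(D(4, 5), o(h, 0)) = (13*39)*(-1 - 1*0*(-16)²) = 507*(-1 - 1*0*256) = 507*(-1 + 0) = 507*(-1) = -507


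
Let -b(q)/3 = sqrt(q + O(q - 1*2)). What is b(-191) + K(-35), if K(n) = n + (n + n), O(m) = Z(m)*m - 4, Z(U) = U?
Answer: -105 - 3*sqrt(37054) ≈ -682.48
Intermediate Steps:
O(m) = -4 + m**2 (O(m) = m*m - 4 = m**2 - 4 = -4 + m**2)
K(n) = 3*n (K(n) = n + 2*n = 3*n)
b(q) = -3*sqrt(-4 + q + (-2 + q)**2) (b(q) = -3*sqrt(q + (-4 + (q - 1*2)**2)) = -3*sqrt(q + (-4 + (q - 2)**2)) = -3*sqrt(q + (-4 + (-2 + q)**2)) = -3*sqrt(-4 + q + (-2 + q)**2))
b(-191) + K(-35) = -3*sqrt(37054) + 3*(-35) = -3*sqrt(37054) - 105 = -105 - 3*sqrt(37054)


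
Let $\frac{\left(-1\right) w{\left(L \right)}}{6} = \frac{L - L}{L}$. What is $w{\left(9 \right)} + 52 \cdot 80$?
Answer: $4160$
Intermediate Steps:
$w{\left(L \right)} = 0$ ($w{\left(L \right)} = - 6 \frac{L - L}{L} = - 6 \frac{0}{L} = \left(-6\right) 0 = 0$)
$w{\left(9 \right)} + 52 \cdot 80 = 0 + 52 \cdot 80 = 0 + 4160 = 4160$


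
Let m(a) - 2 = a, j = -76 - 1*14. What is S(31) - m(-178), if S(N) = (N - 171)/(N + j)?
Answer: 10524/59 ≈ 178.37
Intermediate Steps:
j = -90 (j = -76 - 14 = -90)
m(a) = 2 + a
S(N) = (-171 + N)/(-90 + N) (S(N) = (N - 171)/(N - 90) = (-171 + N)/(-90 + N))
S(31) - m(-178) = (-171 + 31)/(-90 + 31) - (2 - 178) = -140/(-59) - 1*(-176) = -1/59*(-140) + 176 = 140/59 + 176 = 10524/59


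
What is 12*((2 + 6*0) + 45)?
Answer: 564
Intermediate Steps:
12*((2 + 6*0) + 45) = 12*((2 + 0) + 45) = 12*(2 + 45) = 12*47 = 564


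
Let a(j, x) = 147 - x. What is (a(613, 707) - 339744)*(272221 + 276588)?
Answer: -186761897936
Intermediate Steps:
(a(613, 707) - 339744)*(272221 + 276588) = ((147 - 1*707) - 339744)*(272221 + 276588) = ((147 - 707) - 339744)*548809 = (-560 - 339744)*548809 = -340304*548809 = -186761897936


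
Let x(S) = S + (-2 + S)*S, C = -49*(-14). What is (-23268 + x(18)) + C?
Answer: -22276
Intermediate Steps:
C = 686
x(S) = S + S*(-2 + S)
(-23268 + x(18)) + C = (-23268 + 18*(-1 + 18)) + 686 = (-23268 + 18*17) + 686 = (-23268 + 306) + 686 = -22962 + 686 = -22276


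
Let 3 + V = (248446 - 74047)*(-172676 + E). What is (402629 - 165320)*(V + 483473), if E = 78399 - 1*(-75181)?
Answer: -790200961166706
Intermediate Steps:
E = 153580 (E = 78399 + 75181 = 153580)
V = -3330323307 (V = -3 + (248446 - 74047)*(-172676 + 153580) = -3 + 174399*(-19096) = -3 - 3330323304 = -3330323307)
(402629 - 165320)*(V + 483473) = (402629 - 165320)*(-3330323307 + 483473) = 237309*(-3329839834) = -790200961166706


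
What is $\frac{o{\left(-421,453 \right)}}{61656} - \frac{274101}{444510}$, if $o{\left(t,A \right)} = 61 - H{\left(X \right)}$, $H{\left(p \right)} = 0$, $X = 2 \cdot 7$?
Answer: $- \frac{312460299}{507531640} \approx -0.61565$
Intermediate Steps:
$X = 14$
$o{\left(t,A \right)} = 61$ ($o{\left(t,A \right)} = 61 - 0 = 61 + 0 = 61$)
$\frac{o{\left(-421,453 \right)}}{61656} - \frac{274101}{444510} = \frac{61}{61656} - \frac{274101}{444510} = 61 \cdot \frac{1}{61656} - \frac{91367}{148170} = \frac{61}{61656} - \frac{91367}{148170} = - \frac{312460299}{507531640}$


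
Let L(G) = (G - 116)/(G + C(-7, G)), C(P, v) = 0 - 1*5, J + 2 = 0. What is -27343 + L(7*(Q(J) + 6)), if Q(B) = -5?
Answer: -54795/2 ≈ -27398.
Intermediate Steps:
J = -2 (J = -2 + 0 = -2)
C(P, v) = -5 (C(P, v) = 0 - 5 = -5)
L(G) = (-116 + G)/(-5 + G) (L(G) = (G - 116)/(G - 5) = (-116 + G)/(-5 + G))
-27343 + L(7*(Q(J) + 6)) = -27343 + (-116 + 7*(-5 + 6))/(-5 + 7*(-5 + 6)) = -27343 + (-116 + 7*1)/(-5 + 7*1) = -27343 + (-116 + 7)/(-5 + 7) = -27343 - 109/2 = -54795/2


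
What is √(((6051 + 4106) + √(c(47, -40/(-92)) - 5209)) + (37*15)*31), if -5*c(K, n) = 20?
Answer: √(27362 + I*√5213) ≈ 165.41 + 0.218*I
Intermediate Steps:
c(K, n) = -4 (c(K, n) = -⅕*20 = -4)
√(((6051 + 4106) + √(c(47, -40/(-92)) - 5209)) + (37*15)*31) = √(((6051 + 4106) + √(-4 - 5209)) + (37*15)*31) = √((10157 + √(-5213)) + 555*31) = √((10157 + I*√5213) + 17205) = √(27362 + I*√5213)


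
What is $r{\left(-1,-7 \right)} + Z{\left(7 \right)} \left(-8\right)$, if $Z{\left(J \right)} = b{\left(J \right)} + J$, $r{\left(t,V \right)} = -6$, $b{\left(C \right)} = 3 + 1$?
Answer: $-94$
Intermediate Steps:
$b{\left(C \right)} = 4$
$Z{\left(J \right)} = 4 + J$
$r{\left(-1,-7 \right)} + Z{\left(7 \right)} \left(-8\right) = -6 + \left(4 + 7\right) \left(-8\right) = -6 + 11 \left(-8\right) = -6 - 88 = -94$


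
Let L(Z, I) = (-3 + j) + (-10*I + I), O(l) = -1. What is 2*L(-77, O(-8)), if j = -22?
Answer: -32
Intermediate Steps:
L(Z, I) = -25 - 9*I (L(Z, I) = (-3 - 22) + (-10*I + I) = -25 - 9*I)
2*L(-77, O(-8)) = 2*(-25 - 9*(-1)) = 2*(-25 + 9) = 2*(-16) = -32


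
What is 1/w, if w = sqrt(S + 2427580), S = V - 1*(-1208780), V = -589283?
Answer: sqrt(3047077)/3047077 ≈ 0.00057287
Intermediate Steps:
S = 619497 (S = -589283 - 1*(-1208780) = -589283 + 1208780 = 619497)
w = sqrt(3047077) (w = sqrt(619497 + 2427580) = sqrt(3047077) ≈ 1745.6)
1/w = 1/(sqrt(3047077)) = sqrt(3047077)/3047077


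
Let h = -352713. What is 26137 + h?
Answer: -326576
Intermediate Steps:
26137 + h = 26137 - 352713 = -326576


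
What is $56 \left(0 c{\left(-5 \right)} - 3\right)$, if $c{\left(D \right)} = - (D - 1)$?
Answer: $-168$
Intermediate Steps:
$c{\left(D \right)} = 1 - D$ ($c{\left(D \right)} = - (D - 1) = - (-1 + D) = 1 - D$)
$56 \left(0 c{\left(-5 \right)} - 3\right) = 56 \left(0 \left(1 - -5\right) - 3\right) = 56 \left(0 \left(1 + 5\right) + \left(-5 + 2\right)\right) = 56 \left(0 \cdot 6 - 3\right) = 56 \left(0 - 3\right) = 56 \left(-3\right) = -168$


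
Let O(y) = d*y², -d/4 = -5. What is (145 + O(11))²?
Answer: 6579225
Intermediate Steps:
d = 20 (d = -4*(-5) = 20)
O(y) = 20*y²
(145 + O(11))² = (145 + 20*11²)² = (145 + 20*121)² = (145 + 2420)² = 2565² = 6579225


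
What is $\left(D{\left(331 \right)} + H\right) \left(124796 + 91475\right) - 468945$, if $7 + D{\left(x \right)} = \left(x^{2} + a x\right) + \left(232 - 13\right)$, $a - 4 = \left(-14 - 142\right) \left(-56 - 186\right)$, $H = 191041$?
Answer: $2767846602605$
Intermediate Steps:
$a = 37756$ ($a = 4 + \left(-14 - 142\right) \left(-56 - 186\right) = 4 - -37752 = 4 + 37752 = 37756$)
$D{\left(x \right)} = 212 + x^{2} + 37756 x$ ($D{\left(x \right)} = -7 + \left(\left(x^{2} + 37756 x\right) + \left(232 - 13\right)\right) = -7 + \left(\left(x^{2} + 37756 x\right) + 219\right) = -7 + \left(219 + x^{2} + 37756 x\right) = 212 + x^{2} + 37756 x$)
$\left(D{\left(331 \right)} + H\right) \left(124796 + 91475\right) - 468945 = \left(\left(212 + 331^{2} + 37756 \cdot 331\right) + 191041\right) \left(124796 + 91475\right) - 468945 = \left(\left(212 + 109561 + 12497236\right) + 191041\right) 216271 - 468945 = \left(12607009 + 191041\right) 216271 - 468945 = 12798050 \cdot 216271 - 468945 = 2767847071550 - 468945 = 2767846602605$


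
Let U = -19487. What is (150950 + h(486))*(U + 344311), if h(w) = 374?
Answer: 49153666976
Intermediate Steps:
(150950 + h(486))*(U + 344311) = (150950 + 374)*(-19487 + 344311) = 151324*324824 = 49153666976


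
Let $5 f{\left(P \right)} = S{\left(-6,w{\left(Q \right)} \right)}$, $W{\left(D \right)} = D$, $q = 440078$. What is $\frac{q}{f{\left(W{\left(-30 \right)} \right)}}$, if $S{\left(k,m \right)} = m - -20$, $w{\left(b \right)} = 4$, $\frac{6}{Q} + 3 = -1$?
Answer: $\frac{1100195}{12} \approx 91683.0$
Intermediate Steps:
$Q = - \frac{3}{2}$ ($Q = \frac{6}{-3 - 1} = \frac{6}{-4} = 6 \left(- \frac{1}{4}\right) = - \frac{3}{2} \approx -1.5$)
$S{\left(k,m \right)} = 20 + m$ ($S{\left(k,m \right)} = m + 20 = 20 + m$)
$f{\left(P \right)} = \frac{24}{5}$ ($f{\left(P \right)} = \frac{20 + 4}{5} = \frac{1}{5} \cdot 24 = \frac{24}{5}$)
$\frac{q}{f{\left(W{\left(-30 \right)} \right)}} = \frac{440078}{\frac{24}{5}} = 440078 \cdot \frac{5}{24} = \frac{1100195}{12}$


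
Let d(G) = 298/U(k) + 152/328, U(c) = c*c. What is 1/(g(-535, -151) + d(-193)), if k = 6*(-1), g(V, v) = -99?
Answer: -738/66611 ≈ -0.011079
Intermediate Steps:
k = -6
U(c) = c²
d(G) = 6451/738 (d(G) = 298/((-6)²) + 152/328 = 298/36 + 152*(1/328) = 298*(1/36) + 19/41 = 149/18 + 19/41 = 6451/738)
1/(g(-535, -151) + d(-193)) = 1/(-99 + 6451/738) = 1/(-66611/738) = -738/66611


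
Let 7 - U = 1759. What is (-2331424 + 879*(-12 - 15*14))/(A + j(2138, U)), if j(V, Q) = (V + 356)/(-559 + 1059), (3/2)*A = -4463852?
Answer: 1894921500/2231922259 ≈ 0.84901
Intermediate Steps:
A = -8927704/3 (A = (⅔)*(-4463852) = -8927704/3 ≈ -2.9759e+6)
U = -1752 (U = 7 - 1*1759 = 7 - 1759 = -1752)
j(V, Q) = 89/125 + V/500 (j(V, Q) = (356 + V)/500 = (356 + V)*(1/500) = 89/125 + V/500)
(-2331424 + 879*(-12 - 15*14))/(A + j(2138, U)) = (-2331424 + 879*(-12 - 15*14))/(-8927704/3 + (89/125 + (1/500)*2138)) = (-2331424 + 879*(-12 - 210))/(-8927704/3 + (89/125 + 1069/250)) = (-2331424 + 879*(-222))/(-8927704/3 + 1247/250) = (-2331424 - 195138)/(-2231922259/750) = -2526562*(-750/2231922259) = 1894921500/2231922259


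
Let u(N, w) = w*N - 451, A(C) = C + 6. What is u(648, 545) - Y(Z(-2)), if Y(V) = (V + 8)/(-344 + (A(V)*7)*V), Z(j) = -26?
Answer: 581264441/1648 ≈ 3.5271e+5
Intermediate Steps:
A(C) = 6 + C
u(N, w) = -451 + N*w (u(N, w) = N*w - 451 = -451 + N*w)
Y(V) = (8 + V)/(-344 + V*(42 + 7*V)) (Y(V) = (V + 8)/(-344 + ((6 + V)*7)*V) = (8 + V)/(-344 + (42 + 7*V)*V) = (8 + V)/(-344 + V*(42 + 7*V)))
u(648, 545) - Y(Z(-2)) = (-451 + 648*545) - (8 - 26)/(-344 + 7*(-26)*(6 - 26)) = (-451 + 353160) - (-18)/(-344 + 7*(-26)*(-20)) = 352709 - (-18)/(-344 + 3640) = 352709 - (-18)/3296 = 352709 - 1*(-9/1648) = 352709 + 9/1648 = 581264441/1648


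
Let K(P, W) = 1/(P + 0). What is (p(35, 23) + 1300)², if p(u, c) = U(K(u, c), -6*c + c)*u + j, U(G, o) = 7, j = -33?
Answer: 2286144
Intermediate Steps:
K(P, W) = 1/P
p(u, c) = -33 + 7*u (p(u, c) = 7*u - 33 = -33 + 7*u)
(p(35, 23) + 1300)² = ((-33 + 7*35) + 1300)² = ((-33 + 245) + 1300)² = (212 + 1300)² = 1512² = 2286144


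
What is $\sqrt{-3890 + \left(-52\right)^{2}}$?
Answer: $i \sqrt{1186} \approx 34.438 i$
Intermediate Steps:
$\sqrt{-3890 + \left(-52\right)^{2}} = \sqrt{-3890 + 2704} = \sqrt{-1186} = i \sqrt{1186}$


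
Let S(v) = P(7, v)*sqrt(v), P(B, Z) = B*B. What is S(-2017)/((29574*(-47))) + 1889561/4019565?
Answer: 1889561/4019565 - 49*I*sqrt(2017)/1389978 ≈ 0.47009 - 0.0015832*I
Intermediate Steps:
P(B, Z) = B**2
S(v) = 49*sqrt(v) (S(v) = 7**2*sqrt(v) = 49*sqrt(v))
S(-2017)/((29574*(-47))) + 1889561/4019565 = (49*sqrt(-2017))/((29574*(-47))) + 1889561/4019565 = (49*(I*sqrt(2017)))/(-1389978) + 1889561*(1/4019565) = (49*I*sqrt(2017))*(-1/1389978) + 1889561/4019565 = -49*I*sqrt(2017)/1389978 + 1889561/4019565 = 1889561/4019565 - 49*I*sqrt(2017)/1389978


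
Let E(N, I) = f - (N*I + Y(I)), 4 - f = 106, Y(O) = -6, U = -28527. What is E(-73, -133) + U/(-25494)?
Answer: -83313381/8498 ≈ -9803.9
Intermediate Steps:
f = -102 (f = 4 - 1*106 = 4 - 106 = -102)
E(N, I) = -96 - I*N (E(N, I) = -102 - (N*I - 6) = -102 - (I*N - 6) = -102 - (-6 + I*N) = -102 + (6 - I*N) = -96 - I*N)
E(-73, -133) + U/(-25494) = (-96 - 1*(-133)*(-73)) - 28527/(-25494) = (-96 - 9709) - 28527*(-1/25494) = -9805 + 9509/8498 = -83313381/8498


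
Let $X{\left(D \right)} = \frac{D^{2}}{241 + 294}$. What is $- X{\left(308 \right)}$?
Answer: $- \frac{94864}{535} \approx -177.32$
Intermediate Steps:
$X{\left(D \right)} = \frac{D^{2}}{535}$
$- X{\left(308 \right)} = - \frac{308^{2}}{535} = - \frac{94864}{535}$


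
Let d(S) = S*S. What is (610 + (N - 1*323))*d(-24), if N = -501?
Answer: -123264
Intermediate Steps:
d(S) = S²
(610 + (N - 1*323))*d(-24) = (610 + (-501 - 1*323))*(-24)² = (610 + (-501 - 323))*576 = (610 - 824)*576 = -214*576 = -123264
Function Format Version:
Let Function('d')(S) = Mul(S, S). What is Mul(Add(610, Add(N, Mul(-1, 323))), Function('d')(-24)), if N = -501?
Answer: -123264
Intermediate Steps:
Function('d')(S) = Pow(S, 2)
Mul(Add(610, Add(N, Mul(-1, 323))), Function('d')(-24)) = Mul(Add(610, Add(-501, Mul(-1, 323))), Pow(-24, 2)) = Mul(Add(610, Add(-501, -323)), 576) = Mul(Add(610, -824), 576) = Mul(-214, 576) = -123264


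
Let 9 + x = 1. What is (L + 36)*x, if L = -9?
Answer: -216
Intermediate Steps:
x = -8 (x = -9 + 1 = -8)
(L + 36)*x = (-9 + 36)*(-8) = 27*(-8) = -216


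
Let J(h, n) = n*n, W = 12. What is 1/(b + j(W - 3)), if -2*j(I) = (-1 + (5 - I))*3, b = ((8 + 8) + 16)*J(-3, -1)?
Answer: 2/79 ≈ 0.025316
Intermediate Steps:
J(h, n) = n²
b = 32 (b = ((8 + 8) + 16)*(-1)² = (16 + 16)*1 = 32*1 = 32)
j(I) = -6 + 3*I/2 (j(I) = -(-1 + (5 - I))*3/2 = -(4 - I)*3/2 = -(12 - 3*I)/2 = -6 + 3*I/2)
1/(b + j(W - 3)) = 1/(32 + (-6 + 3*(12 - 3)/2)) = 1/(32 + (-6 + (3/2)*9)) = 1/(32 + (-6 + 27/2)) = 1/(32 + 15/2) = 1/(79/2) = 2/79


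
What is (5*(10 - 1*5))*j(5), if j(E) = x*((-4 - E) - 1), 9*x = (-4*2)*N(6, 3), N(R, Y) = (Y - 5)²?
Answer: 8000/9 ≈ 888.89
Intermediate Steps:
N(R, Y) = (-5 + Y)²
x = -32/9 (x = ((-4*2)*(-5 + 3)²)/9 = (-8*(-2)²)/9 = (-8*4)/9 = (⅑)*(-32) = -32/9 ≈ -3.5556)
j(E) = 160/9 + 32*E/9 (j(E) = -32*((-4 - E) - 1)/9 = -32*(-5 - E)/9 = 160/9 + 32*E/9)
(5*(10 - 1*5))*j(5) = (5*(10 - 1*5))*(160/9 + (32/9)*5) = (5*(10 - 5))*(160/9 + 160/9) = (5*5)*(320/9) = 25*(320/9) = 8000/9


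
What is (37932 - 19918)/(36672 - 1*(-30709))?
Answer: 18014/67381 ≈ 0.26735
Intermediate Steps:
(37932 - 19918)/(36672 - 1*(-30709)) = 18014/(36672 + 30709) = 18014/67381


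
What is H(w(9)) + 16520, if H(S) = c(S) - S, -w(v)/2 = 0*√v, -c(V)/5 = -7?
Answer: 16555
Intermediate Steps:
c(V) = 35 (c(V) = -5*(-7) = 35)
w(v) = 0 (w(v) = -0*√v = -2*0 = 0)
H(S) = 35 - S
H(w(9)) + 16520 = (35 - 1*0) + 16520 = (35 + 0) + 16520 = 35 + 16520 = 16555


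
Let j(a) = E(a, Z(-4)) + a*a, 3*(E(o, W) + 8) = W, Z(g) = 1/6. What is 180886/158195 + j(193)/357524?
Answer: 1270123830857/1018053165240 ≈ 1.2476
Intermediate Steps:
Z(g) = 1/6
E(o, W) = -8 + W/3
j(a) = -143/18 + a**2 (j(a) = (-8 + (1/3)*(1/6)) + a*a = (-8 + 1/18) + a**2 = -143/18 + a**2)
180886/158195 + j(193)/357524 = 180886/158195 + (-143/18 + 193**2)/357524 = 180886*(1/158195) + (-143/18 + 37249)*(1/357524) = 180886/158195 + (670339/18)*(1/357524) = 180886/158195 + 670339/6435432 = 1270123830857/1018053165240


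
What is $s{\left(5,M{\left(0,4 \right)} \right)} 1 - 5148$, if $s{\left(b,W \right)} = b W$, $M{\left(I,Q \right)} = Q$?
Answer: $-5128$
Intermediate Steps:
$s{\left(b,W \right)} = W b$
$s{\left(5,M{\left(0,4 \right)} \right)} 1 - 5148 = 4 \cdot 5 \cdot 1 - 5148 = 20 \cdot 1 - 5148 = 20 - 5148 = -5128$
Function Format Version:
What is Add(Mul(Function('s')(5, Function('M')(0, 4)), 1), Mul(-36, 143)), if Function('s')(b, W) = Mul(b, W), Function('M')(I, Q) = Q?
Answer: -5128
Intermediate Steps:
Function('s')(b, W) = Mul(W, b)
Add(Mul(Function('s')(5, Function('M')(0, 4)), 1), Mul(-36, 143)) = Add(Mul(Mul(4, 5), 1), Mul(-36, 143)) = Add(Mul(20, 1), -5148) = Add(20, -5148) = -5128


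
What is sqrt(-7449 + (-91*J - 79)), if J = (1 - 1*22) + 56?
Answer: I*sqrt(10713) ≈ 103.5*I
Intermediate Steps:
J = 35 (J = (1 - 22) + 56 = -21 + 56 = 35)
sqrt(-7449 + (-91*J - 79)) = sqrt(-7449 + (-91*35 - 79)) = sqrt(-7449 + (-3185 - 79)) = sqrt(-7449 - 3264) = sqrt(-10713) = I*sqrt(10713)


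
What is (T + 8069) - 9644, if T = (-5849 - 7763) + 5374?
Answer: -9813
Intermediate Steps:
T = -8238 (T = -13612 + 5374 = -8238)
(T + 8069) - 9644 = (-8238 + 8069) - 9644 = -169 - 9644 = -9813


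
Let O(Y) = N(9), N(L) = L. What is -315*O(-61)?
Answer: -2835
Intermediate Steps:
O(Y) = 9
-315*O(-61) = -315*9 = -2835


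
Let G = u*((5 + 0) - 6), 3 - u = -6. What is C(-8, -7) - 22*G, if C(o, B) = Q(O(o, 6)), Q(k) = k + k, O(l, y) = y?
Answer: 210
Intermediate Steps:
Q(k) = 2*k
C(o, B) = 12 (C(o, B) = 2*6 = 12)
u = 9 (u = 3 - 1*(-6) = 3 + 6 = 9)
G = -9 (G = 9*((5 + 0) - 6) = 9*(5 - 6) = 9*(-1) = -9)
C(-8, -7) - 22*G = 12 - 22*(-9) = 12 + 198 = 210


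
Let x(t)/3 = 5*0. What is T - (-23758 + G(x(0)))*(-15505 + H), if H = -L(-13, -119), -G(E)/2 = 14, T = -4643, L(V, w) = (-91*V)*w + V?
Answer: 2980024367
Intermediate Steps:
L(V, w) = V - 91*V*w (L(V, w) = -91*V*w + V = V - 91*V*w)
x(t) = 0 (x(t) = 3*(5*0) = 3*0 = 0)
G(E) = -28 (G(E) = -2*14 = -28)
H = 140790 (H = -(-13)*(1 - 91*(-119)) = -(-13)*(1 + 10829) = -(-13)*10830 = -1*(-140790) = 140790)
T - (-23758 + G(x(0)))*(-15505 + H) = -4643 - (-23758 - 28)*(-15505 + 140790) = -4643 - (-23786)*125285 = -4643 - 1*(-2980029010) = -4643 + 2980029010 = 2980024367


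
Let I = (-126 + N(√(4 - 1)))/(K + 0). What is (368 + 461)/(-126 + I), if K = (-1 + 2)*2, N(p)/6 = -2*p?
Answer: -5803/1319 + 1658*√3/11871 ≈ -4.1576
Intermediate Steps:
N(p) = -12*p (N(p) = 6*(-2*p) = -12*p)
K = 2 (K = 1*2 = 2)
I = -63 - 6*√3 (I = (-126 - 12*√(4 - 1))/(2 + 0) = (-126 - 12*√3)/2 = (-126 - 12*√3)*(½) = -63 - 6*√3 ≈ -73.392)
(368 + 461)/(-126 + I) = (368 + 461)/(-126 + (-63 - 6*√3)) = 829/(-189 - 6*√3)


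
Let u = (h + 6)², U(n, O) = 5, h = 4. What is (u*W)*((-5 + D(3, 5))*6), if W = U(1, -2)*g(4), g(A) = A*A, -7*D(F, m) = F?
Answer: -1824000/7 ≈ -2.6057e+5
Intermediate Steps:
D(F, m) = -F/7
g(A) = A²
u = 100 (u = (4 + 6)² = 10² = 100)
W = 80 (W = 5*4² = 5*16 = 80)
(u*W)*((-5 + D(3, 5))*6) = (100*80)*((-5 - ⅐*3)*6) = 8000*((-5 - 3/7)*6) = 8000*(-38/7*6) = 8000*(-228/7) = -1824000/7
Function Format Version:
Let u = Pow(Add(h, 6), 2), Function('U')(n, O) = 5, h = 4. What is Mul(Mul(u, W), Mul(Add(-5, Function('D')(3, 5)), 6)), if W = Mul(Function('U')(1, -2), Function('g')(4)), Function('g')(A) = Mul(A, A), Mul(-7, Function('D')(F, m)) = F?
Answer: Rational(-1824000, 7) ≈ -2.6057e+5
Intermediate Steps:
Function('D')(F, m) = Mul(Rational(-1, 7), F)
Function('g')(A) = Pow(A, 2)
u = 100 (u = Pow(Add(4, 6), 2) = Pow(10, 2) = 100)
W = 80 (W = Mul(5, Pow(4, 2)) = Mul(5, 16) = 80)
Mul(Mul(u, W), Mul(Add(-5, Function('D')(3, 5)), 6)) = Mul(Mul(100, 80), Mul(Add(-5, Mul(Rational(-1, 7), 3)), 6)) = Mul(8000, Mul(Add(-5, Rational(-3, 7)), 6)) = Mul(8000, Mul(Rational(-38, 7), 6)) = Mul(8000, Rational(-228, 7)) = Rational(-1824000, 7)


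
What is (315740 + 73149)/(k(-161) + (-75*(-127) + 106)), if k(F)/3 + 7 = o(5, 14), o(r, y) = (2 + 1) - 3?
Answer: 388889/9610 ≈ 40.467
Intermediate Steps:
o(r, y) = 0 (o(r, y) = 3 - 3 = 0)
k(F) = -21 (k(F) = -21 + 3*0 = -21 + 0 = -21)
(315740 + 73149)/(k(-161) + (-75*(-127) + 106)) = (315740 + 73149)/(-21 + (-75*(-127) + 106)) = 388889/(-21 + (9525 + 106)) = 388889/(-21 + 9631) = 388889/9610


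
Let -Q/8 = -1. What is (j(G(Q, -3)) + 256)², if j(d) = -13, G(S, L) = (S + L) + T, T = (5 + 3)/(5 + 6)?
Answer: 59049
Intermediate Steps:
Q = 8 (Q = -8*(-1) = 8)
T = 8/11 ≈ 0.72727
G(S, L) = 8/11 + L + S (G(S, L) = (S + L) + 8/11 = (L + S) + 8/11 = 8/11 + L + S)
(j(G(Q, -3)) + 256)² = (-13 + 256)² = 243² = 59049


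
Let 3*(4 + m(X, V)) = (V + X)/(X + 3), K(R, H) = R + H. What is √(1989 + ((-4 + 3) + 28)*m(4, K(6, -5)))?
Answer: 6*√2569/7 ≈ 43.445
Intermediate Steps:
K(R, H) = H + R
m(X, V) = -4 + (V + X)/(3*(3 + X)) (m(X, V) = -4 + ((V + X)/(X + 3))/3 = -4 + ((V + X)/(3 + X))/3 = -4 + (V + X)/(3*(3 + X)))
√(1989 + ((-4 + 3) + 28)*m(4, K(6, -5))) = √(1989 + ((-4 + 3) + 28)*((-36 + (-5 + 6) - 11*4)/(3*(3 + 4)))) = √(1989 + (-1 + 28)*((⅓)*(-36 + 1 - 44)/7)) = √(1989 + 27*((⅓)*(⅐)*(-79))) = √(1989 + 27*(-79/21)) = √(1989 - 711/7) = √(13212/7) = 6*√2569/7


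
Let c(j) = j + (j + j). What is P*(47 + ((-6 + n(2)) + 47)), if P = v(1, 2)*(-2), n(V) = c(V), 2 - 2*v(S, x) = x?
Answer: 0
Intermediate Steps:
v(S, x) = 1 - x/2
c(j) = 3*j (c(j) = j + 2*j = 3*j)
n(V) = 3*V
P = 0 (P = (1 - ½*2)*(-2) = (1 - 1)*(-2) = 0*(-2) = 0)
P*(47 + ((-6 + n(2)) + 47)) = 0*(47 + ((-6 + 3*2) + 47)) = 0*(47 + ((-6 + 6) + 47)) = 0*(47 + (0 + 47)) = 0*(47 + 47) = 0*94 = 0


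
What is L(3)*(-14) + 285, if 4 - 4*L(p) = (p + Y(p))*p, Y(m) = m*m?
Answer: 397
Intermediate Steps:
Y(m) = m²
L(p) = 1 - p*(p + p²)/4 (L(p) = 1 - (p + p²)*p/4 = 1 - p*(p + p²)/4)
L(3)*(-14) + 285 = (1 - ¼*3² - ¼*3³)*(-14) + 285 = (1 - ¼*9 - ¼*27)*(-14) + 285 = (1 - 9/4 - 27/4)*(-14) + 285 = -8*(-14) + 285 = 112 + 285 = 397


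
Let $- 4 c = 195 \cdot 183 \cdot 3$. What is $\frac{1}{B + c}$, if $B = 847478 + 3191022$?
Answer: $\frac{4}{16046945} \approx 2.4927 \cdot 10^{-7}$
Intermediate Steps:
$c = - \frac{107055}{4}$ ($c = - \frac{195 \cdot 183 \cdot 3}{4} = - \frac{35685 \cdot 3}{4} = \left(- \frac{1}{4}\right) 107055 = - \frac{107055}{4} \approx -26764.0$)
$B = 4038500$
$\frac{1}{B + c} = \frac{1}{4038500 - \frac{107055}{4}} = \frac{1}{\frac{16046945}{4}} = \frac{4}{16046945}$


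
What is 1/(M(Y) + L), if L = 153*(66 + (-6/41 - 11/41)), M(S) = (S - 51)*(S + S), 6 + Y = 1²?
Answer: 41/434377 ≈ 9.4388e-5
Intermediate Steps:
Y = -5 (Y = -6 + 1² = -6 + 1 = -5)
M(S) = 2*S*(-51 + S) (M(S) = (-51 + S)*(2*S) = 2*S*(-51 + S))
L = 411417/41 (L = 153*(66 + (-6*1/41 - 11*1/41)) = 153*(66 + (-6/41 - 11/41)) = 153*(66 - 17/41) = 153*(2689/41) = 411417/41 ≈ 10035.)
1/(M(Y) + L) = 1/(2*(-5)*(-51 - 5) + 411417/41) = 1/(2*(-5)*(-56) + 411417/41) = 1/(560 + 411417/41) = 1/(434377/41) = 41/434377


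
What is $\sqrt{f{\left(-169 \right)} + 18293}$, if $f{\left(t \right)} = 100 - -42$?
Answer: $\sqrt{18435} \approx 135.78$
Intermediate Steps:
$f{\left(t \right)} = 142$ ($f{\left(t \right)} = 100 + 42 = 142$)
$\sqrt{f{\left(-169 \right)} + 18293} = \sqrt{142 + 18293} = \sqrt{18435}$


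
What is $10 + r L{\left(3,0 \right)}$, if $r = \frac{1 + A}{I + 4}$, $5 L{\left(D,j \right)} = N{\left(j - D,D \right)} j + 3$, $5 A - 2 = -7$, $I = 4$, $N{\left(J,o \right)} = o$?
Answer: $10$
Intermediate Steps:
$A = -1$ ($A = \frac{2}{5} + \frac{1}{5} \left(-7\right) = \frac{2}{5} - \frac{7}{5} = -1$)
$L{\left(D,j \right)} = \frac{3}{5} + \frac{D j}{5}$ ($L{\left(D,j \right)} = \frac{D j + 3}{5} = \frac{3 + D j}{5} = \frac{3}{5} + \frac{D j}{5}$)
$r = 0$ ($r = \frac{1 - 1}{4 + 4} = \frac{0}{8} = 0 \cdot \frac{1}{8} = 0$)
$10 + r L{\left(3,0 \right)} = 10 + 0 \left(\frac{3}{5} + \frac{1}{5} \cdot 3 \cdot 0\right) = 10 + 0 \left(\frac{3}{5} + 0\right) = 10 + 0 \cdot \frac{3}{5} = 10 + 0 = 10$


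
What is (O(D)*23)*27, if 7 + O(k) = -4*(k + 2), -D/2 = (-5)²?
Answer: 114885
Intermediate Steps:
D = -50 (D = -2*(-5)² = -2*25 = -50)
O(k) = -15 - 4*k (O(k) = -7 - 4*(k + 2) = -7 - 4*(2 + k) = -7 + (-8 - 4*k) = -15 - 4*k)
(O(D)*23)*27 = ((-15 - 4*(-50))*23)*27 = ((-15 + 200)*23)*27 = (185*23)*27 = 4255*27 = 114885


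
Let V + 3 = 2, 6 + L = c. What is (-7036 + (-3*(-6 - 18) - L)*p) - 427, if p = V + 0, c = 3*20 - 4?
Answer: -7485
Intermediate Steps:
c = 56 (c = 60 - 4 = 56)
L = 50 (L = -6 + 56 = 50)
V = -1 (V = -3 + 2 = -1)
p = -1 (p = -1 + 0 = -1)
(-7036 + (-3*(-6 - 18) - L)*p) - 427 = (-7036 + (-3*(-6 - 18) - 1*50)*(-1)) - 427 = (-7036 + (-3*(-24) - 50)*(-1)) - 427 = (-7036 + (72 - 50)*(-1)) - 427 = (-7036 + 22*(-1)) - 427 = (-7036 - 22) - 427 = -7058 - 427 = -7485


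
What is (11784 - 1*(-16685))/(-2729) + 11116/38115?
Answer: -150680053/14859405 ≈ -10.140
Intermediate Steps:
(11784 - 1*(-16685))/(-2729) + 11116/38115 = (11784 + 16685)*(-1/2729) + 11116*(1/38115) = 28469*(-1/2729) + 1588/5445 = -28469/2729 + 1588/5445 = -150680053/14859405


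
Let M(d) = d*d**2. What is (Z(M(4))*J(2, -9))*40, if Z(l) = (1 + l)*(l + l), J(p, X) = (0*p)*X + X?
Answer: -2995200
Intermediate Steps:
M(d) = d**3
J(p, X) = X (J(p, X) = 0*X + X = 0 + X = X)
Z(l) = 2*l*(1 + l) (Z(l) = (1 + l)*(2*l) = 2*l*(1 + l))
(Z(M(4))*J(2, -9))*40 = ((2*4**3*(1 + 4**3))*(-9))*40 = ((2*64*(1 + 64))*(-9))*40 = ((2*64*65)*(-9))*40 = (8320*(-9))*40 = -74880*40 = -2995200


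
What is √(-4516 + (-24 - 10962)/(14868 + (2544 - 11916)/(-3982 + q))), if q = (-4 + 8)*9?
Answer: 9*I*√53332932267685/977975 ≈ 67.207*I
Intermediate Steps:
q = 36 (q = 4*9 = 36)
√(-4516 + (-24 - 10962)/(14868 + (2544 - 11916)/(-3982 + q))) = √(-4516 + (-24 - 10962)/(14868 + (2544 - 11916)/(-3982 + 36))) = √(-4516 - 10986/(14868 - 9372/(-3946))) = √(-4516 - 10986/(14868 - 9372*(-1/3946))) = √(-4516 - 10986/(14868 + 4686/1973)) = √(-4516 - 10986/29339250/1973) = √(-4516 - 10986*1973/29339250) = √(-4516 - 3612563/4889875) = √(-22086288063/4889875) = 9*I*√53332932267685/977975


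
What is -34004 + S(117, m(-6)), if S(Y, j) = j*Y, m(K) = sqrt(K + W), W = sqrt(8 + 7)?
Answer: -34004 + 117*I*sqrt(6 - sqrt(15)) ≈ -34004.0 + 170.64*I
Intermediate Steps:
W = sqrt(15) ≈ 3.8730
m(K) = sqrt(K + sqrt(15))
S(Y, j) = Y*j
-34004 + S(117, m(-6)) = -34004 + 117*sqrt(-6 + sqrt(15))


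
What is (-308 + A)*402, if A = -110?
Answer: -168036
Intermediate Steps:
(-308 + A)*402 = (-308 - 110)*402 = -418*402 = -168036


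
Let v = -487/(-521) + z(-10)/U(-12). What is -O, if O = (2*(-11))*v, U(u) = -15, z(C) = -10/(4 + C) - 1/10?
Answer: 2141293/117225 ≈ 18.267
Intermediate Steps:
z(C) = -⅒ - 10/(4 + C) (z(C) = -10/(4 + C) - 1*⅒ = -10/(4 + C) - ⅒ = -⅒ - 10/(4 + C))
v = 194663/234450 (v = -487/(-521) + ((-104 - 1*(-10))/(10*(4 - 10)))/(-15) = -487*(-1/521) + ((⅒)*(-104 + 10)/(-6))*(-1/15) = 487/521 + ((⅒)*(-⅙)*(-94))*(-1/15) = 487/521 + (47/30)*(-1/15) = 487/521 - 47/450 = 194663/234450 ≈ 0.83030)
O = -2141293/117225 (O = (2*(-11))*(194663/234450) = -22*194663/234450 = -2141293/117225 ≈ -18.267)
-O = -1*(-2141293/117225) = 2141293/117225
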